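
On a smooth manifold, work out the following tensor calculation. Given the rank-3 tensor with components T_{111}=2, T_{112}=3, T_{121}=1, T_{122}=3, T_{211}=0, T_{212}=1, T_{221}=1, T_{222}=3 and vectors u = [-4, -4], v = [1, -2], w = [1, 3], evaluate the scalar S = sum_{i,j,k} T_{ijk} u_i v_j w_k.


S = sum over i,j,k of T_{ijk} u_i v_j w_k. Expanding all 8 terms:
T_{111}*u_1*v_1*w_1 = 2*-4*1*1 = -8  (running total: -8)
T_{112}*u_1*v_1*w_2 = 3*-4*1*3 = -36  (running total: -44)
T_{121}*u_1*v_2*w_1 = 1*-4*-2*1 = 8  (running total: -36)
T_{122}*u_1*v_2*w_2 = 3*-4*-2*3 = 72  (running total: 36)
T_{211}*u_2*v_1*w_1 = 0*-4*1*1 = 0  (running total: 36)
T_{212}*u_2*v_1*w_2 = 1*-4*1*3 = -12  (running total: 24)
T_{221}*u_2*v_2*w_1 = 1*-4*-2*1 = 8  (running total: 32)
T_{222}*u_2*v_2*w_2 = 3*-4*-2*3 = 72  (running total: 104)
S = 104

104


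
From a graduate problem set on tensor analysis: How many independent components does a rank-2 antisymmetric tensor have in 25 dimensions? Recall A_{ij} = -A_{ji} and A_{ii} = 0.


An antisymmetric rank-2 tensor satisfies A_{ij} = -A_{ji}, so diagonal entries are zero.
The independent components are the upper-triangular entries: C(n, 2) = n(n-1)/2.
n = 25
C(25, 2) = 25 * 24 / 2 = 600 / 2 = 300

300


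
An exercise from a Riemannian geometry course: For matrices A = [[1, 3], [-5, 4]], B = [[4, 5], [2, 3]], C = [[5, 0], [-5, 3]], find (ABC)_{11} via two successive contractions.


(ABC)_{11} = sum_m (AB)_{1m} C_{m1}. First compute row 1 of AB.
(AB)_{11} = 1*4 + 3*2 = 10
(AB)_{12} = 1*5 + 3*3 = 14
Now contract with column 1 of C:
(AB)_{11} * C_{11} = 10 * 5 = 50
(AB)_{12} * C_{21} = 14 * -5 = -70
(ABC)_{11} = 50 + -70 = -20

-20


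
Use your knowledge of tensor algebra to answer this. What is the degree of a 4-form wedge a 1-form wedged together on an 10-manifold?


The degree of a wedge product is the sum of the degrees of the individual forms.
Degrees: 4, 1
Total degree = 4 + 1 = 5

5


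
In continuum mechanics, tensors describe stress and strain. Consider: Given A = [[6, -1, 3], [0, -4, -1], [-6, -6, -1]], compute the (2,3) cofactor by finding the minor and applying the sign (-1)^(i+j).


To find cofactor C_{23}, delete row 2 and column 3.
The resulting 2x2 submatrix is: [[6, -1], [-6, -6]]
Minor M_{23} = 6*-6 - -1*-6
  = -36 - 6 = -42
Sign = (-1)^(2+3) = (-1)^5 = -1
Cofactor C_{23} = -1 * -42 = 42

42


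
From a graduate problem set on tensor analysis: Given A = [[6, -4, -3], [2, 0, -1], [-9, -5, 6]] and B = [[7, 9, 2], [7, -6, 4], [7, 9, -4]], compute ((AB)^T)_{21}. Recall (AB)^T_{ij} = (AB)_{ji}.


(AB)^T_{ij} = (AB)_{ji} = sum_k A_{jk} B_{ki}.
For i=2, j=1 we need (AB)_{12}:
A_{11} * B_{12} = 6 * 9 = 54
A_{12} * B_{22} = -4 * -6 = 24
A_{13} * B_{32} = -3 * 9 = -27
Sum = 54 + 24 + -27 = 51

51


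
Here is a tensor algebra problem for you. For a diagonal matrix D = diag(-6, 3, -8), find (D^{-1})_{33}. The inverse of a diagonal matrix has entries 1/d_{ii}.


For a diagonal matrix, the inverse has entries (D^{-1})_{ii} = 1/d_{ii}.
The diagonal entries are: d_{11} = -6, d_{22} = 3, d_{33} = -8
We need (D^{-1})_{33} = 1/d_{33} = 1/-8 = -1/8

-1/8


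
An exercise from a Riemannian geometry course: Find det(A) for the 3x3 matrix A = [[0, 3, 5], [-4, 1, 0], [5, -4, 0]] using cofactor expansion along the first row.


Expanding along the first row, det(A) = a11*M_11 - a12*M_12 + a13*M_13, where M_1j is the (1,j) minor.
Minor M_11 = 1*0 - 0*-4 = 0
Minor M_12 = -4*0 - 0*5 = 0
Minor M_13 = -4*-4 - 1*5 = 11
det = 0*(0) - 3*(0) + 5*(11)
    = 0 - 0 + 55
    = 55

55


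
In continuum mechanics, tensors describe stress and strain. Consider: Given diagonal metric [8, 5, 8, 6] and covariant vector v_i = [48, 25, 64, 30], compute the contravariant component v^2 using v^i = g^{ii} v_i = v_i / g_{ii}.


To raise an index with a diagonal metric: v^i = v_i / g_{ii}.
For index 2: v_2 = 25, g_{22} = 5
v^2 = 25 / 5 = 5

5


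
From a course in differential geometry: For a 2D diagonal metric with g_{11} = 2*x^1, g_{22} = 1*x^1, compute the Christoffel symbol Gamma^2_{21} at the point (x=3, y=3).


For a diagonal metric, Gamma^k_{ij} = (1/2) g^{kk} (dg_{ik}/dx_j + dg_{jk}/dx_i - dg_{ij}/dx_k).
The metric is diagonal, so g_{ab} = 0 for a != b.
At the given point: g_{11} = 6, g_{22} = 3
g^{22} = 1/3
dg_{22}/dx_1 = dg_{22}/dx_1 = 1
dg_{12}/dx_2 = 0 (off-diagonal)
dg_{21}/dx_2 = 0 (off-diagonal)
Numerator = 1 + 0 - 0 = 1
Gamma^2_{21} = 1 / (2 * 3) = 1/6

1/6


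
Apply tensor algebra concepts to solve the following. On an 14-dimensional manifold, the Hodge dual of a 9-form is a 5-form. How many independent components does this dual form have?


The Hodge dual of a p-form on an n-dimensional manifold is an (n-p)-form.
n = 14, p = 9, so dual degree = 14 - 9 = 5
The number of components is C(n, n-p) = C(14, 5) = 2002

2002


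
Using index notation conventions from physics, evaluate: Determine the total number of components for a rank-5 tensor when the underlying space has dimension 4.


The number of components of a rank-r tensor in d dimensions is d^r.
Here d = 4 and r = 5.
4^5 = 1024

1024


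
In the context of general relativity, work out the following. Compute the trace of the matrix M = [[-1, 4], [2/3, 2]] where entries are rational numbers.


The trace is the sum of diagonal entries.
Diagonal: M[1,1] = -1, M[2,2] = 2
Tr(M) = -1 + 2
Computing step by step:
After adding M[1,1]: -1
After adding M[2,2]: 1
Tr(M) = 1

1


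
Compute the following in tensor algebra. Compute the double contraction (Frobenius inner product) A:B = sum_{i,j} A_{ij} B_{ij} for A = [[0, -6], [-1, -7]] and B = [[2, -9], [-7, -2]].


A:B = sum over all i,j of A_{ij} * B_{ij}.
Row 1: 0*2=0, -6*-9=54 => row sum = 54
Row 2: -1*-7=7, -7*-2=14 => row sum = 21
Total = 54 + 21 = 75

75


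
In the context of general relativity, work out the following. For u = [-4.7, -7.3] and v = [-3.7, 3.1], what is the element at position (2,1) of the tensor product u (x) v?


The outer product entry T_{ij} = u_i * v_j.
We need i=2, j=1.
u_2 = -7.3, v_1 = -3.7
T_{2,1} = -7.3 * -3.7 = 27.01

27.01


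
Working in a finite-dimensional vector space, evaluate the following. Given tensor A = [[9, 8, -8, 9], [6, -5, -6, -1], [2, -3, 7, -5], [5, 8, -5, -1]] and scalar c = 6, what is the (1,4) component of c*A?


Scalar multiplication: (cA)_{ij} = c * A_{ij}.
c = 6
A_{14} = 9
(cA)_{14} = 6 * 9 = 54

54


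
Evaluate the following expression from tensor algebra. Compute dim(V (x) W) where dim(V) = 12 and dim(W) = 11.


The dimension of a tensor product is the product of dimensions.
dim(V) = 12, dim(W) = 11
dim(V (x) W) = 12 * 11 = 132

132


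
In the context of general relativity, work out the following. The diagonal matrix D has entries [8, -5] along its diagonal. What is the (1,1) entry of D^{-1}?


For a diagonal matrix, the inverse has entries (D^{-1})_{ii} = 1/d_{ii}.
The diagonal entries are: d_{11} = 8, d_{22} = -5
We need (D^{-1})_{11} = 1/d_{11} = 1/8 = 1/8

1/8


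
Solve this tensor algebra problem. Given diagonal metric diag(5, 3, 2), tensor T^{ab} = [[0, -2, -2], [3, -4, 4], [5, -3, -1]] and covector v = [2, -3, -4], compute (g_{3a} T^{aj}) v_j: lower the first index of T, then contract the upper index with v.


Step 1: lower the first index. For a diagonal metric, g_{ia} T^{aj} = g_{ii} T^{ij} (no sum on i).
g_{33} = 2
S_3{}^1 = 2 * T^{31} = 2 * 5 = 10
S_3{}^2 = 2 * T^{32} = 2 * -3 = -6
S_3{}^3 = 2 * T^{33} = 2 * -1 = -2
Step 2: contract S_3{}^j with v_j.
S_3{}^1 * v_1 = 10 * 2 = 20
S_3{}^2 * v_2 = -6 * -3 = 18
S_3{}^3 * v_3 = -2 * -4 = 8
Result = 20 + 18 + 8 = 46

46


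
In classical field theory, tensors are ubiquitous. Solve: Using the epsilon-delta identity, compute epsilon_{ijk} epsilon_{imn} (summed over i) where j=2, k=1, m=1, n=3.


Using the identity: epsilon_{ijk} epsilon_{imn} = delta_{jm} delta_{kn} - delta_{jn} delta_{km}.
delta_{21} = 0
delta_{13} = 0
delta_{23} = 0
delta_{11} = 1
Result = 0 * 0 - 0 * 1 = 0 - 0 = 0

0


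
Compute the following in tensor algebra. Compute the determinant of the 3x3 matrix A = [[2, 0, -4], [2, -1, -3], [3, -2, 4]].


Expanding along the first row, det(A) = a11*M_11 - a12*M_12 + a13*M_13, where M_1j is the (1,j) minor.
Minor M_11 = -1*4 - -3*-2 = -10
Minor M_12 = 2*4 - -3*3 = 17
Minor M_13 = 2*-2 - -1*3 = -1
det = 2*(-10) - 0*(17) + -4*(-1)
    = -20 - 0 + 4
    = -16

-16


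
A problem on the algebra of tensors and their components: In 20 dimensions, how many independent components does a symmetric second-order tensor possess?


A symmetric rank-2 tensor in d dimensions has d(d+1)/2 independent components.
d = 20
d(d+1)/2 = 20 * 21 / 2 = 420 / 2 = 210

210


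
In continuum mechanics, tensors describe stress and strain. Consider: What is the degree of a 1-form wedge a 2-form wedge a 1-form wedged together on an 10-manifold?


The degree of a wedge product is the sum of the degrees of the individual forms.
Degrees: 1, 2, 1
Total degree = 1 + 2 + 1 = 4

4


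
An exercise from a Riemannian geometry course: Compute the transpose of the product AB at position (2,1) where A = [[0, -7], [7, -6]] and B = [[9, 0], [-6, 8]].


(AB)^T_{ij} = (AB)_{ji} = sum_k A_{jk} B_{ki}.
For i=2, j=1 we need (AB)_{12}:
A_{11} * B_{12} = 0 * 0 = 0
A_{12} * B_{22} = -7 * 8 = -56
Sum = 0 + -56 = -56

-56


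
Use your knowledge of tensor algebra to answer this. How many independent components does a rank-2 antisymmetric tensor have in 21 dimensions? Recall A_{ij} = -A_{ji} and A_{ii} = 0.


An antisymmetric rank-2 tensor satisfies A_{ij} = -A_{ji}, so diagonal entries are zero.
The independent components are the upper-triangular entries: C(n, 2) = n(n-1)/2.
n = 21
C(21, 2) = 21 * 20 / 2 = 420 / 2 = 210

210


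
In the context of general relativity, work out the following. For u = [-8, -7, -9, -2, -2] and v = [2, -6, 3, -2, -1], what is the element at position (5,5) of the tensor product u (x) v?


The outer product entry T_{ij} = u_i * v_j.
We need i=5, j=5.
u_5 = -2, v_5 = -1
T_{5,5} = -2 * -1 = 2

2


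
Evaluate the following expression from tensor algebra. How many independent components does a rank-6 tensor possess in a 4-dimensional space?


The number of components of a rank-r tensor in d dimensions is d^r.
Here d = 4 and r = 6.
4^6 = 4096

4096


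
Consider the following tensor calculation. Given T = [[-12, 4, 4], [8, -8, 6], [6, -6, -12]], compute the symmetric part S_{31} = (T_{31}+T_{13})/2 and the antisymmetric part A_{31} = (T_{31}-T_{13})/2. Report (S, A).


T_{31} = 6
T_{13} = 4
S_{31} = (6 + 4)/2 = 10/2 = 5
A_{31} = (6 - 4)/2 = 2/2 = 1
Check: S + A = 5 + 1 = 6 = T_{31}.

(5, 1)


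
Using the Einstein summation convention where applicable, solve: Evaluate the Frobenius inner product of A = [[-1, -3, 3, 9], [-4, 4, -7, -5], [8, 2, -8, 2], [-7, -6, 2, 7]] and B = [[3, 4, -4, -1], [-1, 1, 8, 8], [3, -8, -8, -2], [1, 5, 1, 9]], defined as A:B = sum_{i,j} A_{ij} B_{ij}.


A:B = sum over all i,j of A_{ij} * B_{ij}.
Row 1: -1*3=-3, -3*4=-12, 3*-4=-12, 9*-1=-9 => row sum = -36
Row 2: -4*-1=4, 4*1=4, -7*8=-56, -5*8=-40 => row sum = -88
Row 3: 8*3=24, 2*-8=-16, -8*-8=64, 2*-2=-4 => row sum = 68
Row 4: -7*1=-7, -6*5=-30, 2*1=2, 7*9=63 => row sum = 28
Total = -36 + -88 + 68 + 28 = -28

-28


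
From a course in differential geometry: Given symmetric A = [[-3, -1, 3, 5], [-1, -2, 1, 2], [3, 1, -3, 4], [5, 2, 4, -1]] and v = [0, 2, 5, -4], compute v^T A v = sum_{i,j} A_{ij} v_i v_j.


First compute Av:
(Av)_1 = -3*0 + -1*2 + 3*5 + 5*-4 = -7
(Av)_2 = -1*0 + -2*2 + 1*5 + 2*-4 = -7
(Av)_3 = 3*0 + 1*2 + -3*5 + 4*-4 = -29
(Av)_4 = 5*0 + 2*2 + 4*5 + -1*-4 = 28
Av = [-7, -7, -29, 28]
Then v^T (Av) = 0*-7 + 2*-7 + 5*-29 + -4*28
= 0 + -14 + -145 + -112 = -271

-271


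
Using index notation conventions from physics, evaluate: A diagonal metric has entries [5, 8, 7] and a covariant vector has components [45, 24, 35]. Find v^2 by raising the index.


To raise an index with a diagonal metric: v^i = v_i / g_{ii}.
For index 2: v_2 = 24, g_{22} = 8
v^2 = 24 / 8 = 3

3


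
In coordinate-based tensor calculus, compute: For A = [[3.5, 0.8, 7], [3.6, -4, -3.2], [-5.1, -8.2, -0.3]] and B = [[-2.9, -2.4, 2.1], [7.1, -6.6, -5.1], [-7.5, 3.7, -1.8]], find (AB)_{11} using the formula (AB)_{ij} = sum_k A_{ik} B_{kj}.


(AB)_{ij} = sum_k A_{ik} B_{kj}.
For i=1, j=1:
A_{11} * B_{11} = 3.5 * -2.9 = -10.15
A_{12} * B_{21} = 0.8 * 7.1 = 5.68
A_{13} * B_{31} = 7 * -7.5 = -52.5
Sum = -10.15 + 5.68 + -52.5 = -56.97

-56.97


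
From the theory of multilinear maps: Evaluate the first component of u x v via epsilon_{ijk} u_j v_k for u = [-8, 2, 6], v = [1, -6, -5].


(u x v)_1 = sum_{j,k} epsilon_{1jk} u_j v_k. Only permutations of (1,2,3) contribute; the two non-zero terms are:
eps_{123} u_2 v_3 = 1 * 2 * -5 = -10
eps_{132} u_3 v_2 = -1 * 6 * -6 = 36
(u x v)_1 = 26

26


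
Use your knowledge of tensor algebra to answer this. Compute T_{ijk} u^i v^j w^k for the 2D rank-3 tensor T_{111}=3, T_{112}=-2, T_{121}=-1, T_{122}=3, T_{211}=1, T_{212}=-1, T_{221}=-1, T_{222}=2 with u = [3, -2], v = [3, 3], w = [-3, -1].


S = sum over i,j,k of T_{ijk} u_i v_j w_k. Expanding all 8 terms:
T_{111}*u_1*v_1*w_1 = 3*3*3*-3 = -81  (running total: -81)
T_{112}*u_1*v_1*w_2 = -2*3*3*-1 = 18  (running total: -63)
T_{121}*u_1*v_2*w_1 = -1*3*3*-3 = 27  (running total: -36)
T_{122}*u_1*v_2*w_2 = 3*3*3*-1 = -27  (running total: -63)
T_{211}*u_2*v_1*w_1 = 1*-2*3*-3 = 18  (running total: -45)
T_{212}*u_2*v_1*w_2 = -1*-2*3*-1 = -6  (running total: -51)
T_{221}*u_2*v_2*w_1 = -1*-2*3*-3 = -18  (running total: -69)
T_{222}*u_2*v_2*w_2 = 2*-2*3*-1 = 12  (running total: -57)
S = -57

-57


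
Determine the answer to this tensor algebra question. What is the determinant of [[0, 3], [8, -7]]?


For a 2x2 matrix [[a, b], [c, d]], det = a*d - b*c.
a = 0, b = 3, c = 8, d = -7
a*d = 0 * -7 = 0
b*c = 3 * 8 = 24
det = 0 - 24 = -24

-24


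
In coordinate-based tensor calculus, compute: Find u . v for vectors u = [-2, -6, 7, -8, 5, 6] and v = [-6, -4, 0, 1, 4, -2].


The inner product u . v = sum of u_i * v_i.
Term-by-term: -2 * -6, -6 * -4, 7 * 0, -8 * 1, 5 * 4, 6 * -2
Products: 12, 24, 0, -8, 20, -12
Sum = 12 + 24 + 0 + -8 + 20 + -12 = 36

36


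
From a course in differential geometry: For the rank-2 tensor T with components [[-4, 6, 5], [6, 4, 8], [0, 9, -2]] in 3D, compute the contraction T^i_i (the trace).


The contraction (trace) of a rank-2 tensor is the sum of its diagonal elements.
Diagonal entries: A[1,1] = -4, A[2,2] = 4, A[3,3] = -2
Tr(A) = -4 + 4 + -2 = -2

-2


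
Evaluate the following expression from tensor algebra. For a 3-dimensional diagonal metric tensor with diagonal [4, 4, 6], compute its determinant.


For a diagonal metric, the determinant is the product of diagonal entries.
Diagonal entries: 4, 4, 6
det(g) = 4 * 4 * 6 = 96

96


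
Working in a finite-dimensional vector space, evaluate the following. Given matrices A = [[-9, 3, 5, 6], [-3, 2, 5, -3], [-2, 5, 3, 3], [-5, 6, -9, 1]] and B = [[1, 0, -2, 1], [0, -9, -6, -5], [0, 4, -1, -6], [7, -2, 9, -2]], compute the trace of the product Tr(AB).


Tr(AB) = sum_i (AB)_{ii} where (AB)_{ii} = sum_k A_{ik} B_{ki}.
(AB)_{11} = -9*1 + 3*0 + 5*0 + 6*7 = 33
(AB)_{22} = -3*0 + 2*-9 + 5*4 + -3*-2 = 8
(AB)_{33} = -2*-2 + 5*-6 + 3*-1 + 3*9 = -2
(AB)_{44} = -5*1 + 6*-5 + -9*-6 + 1*-2 = 17
Tr(AB) = 33 + 8 + -2 + 17 = 56

56


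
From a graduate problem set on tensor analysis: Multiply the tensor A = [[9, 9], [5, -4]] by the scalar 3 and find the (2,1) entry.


Scalar multiplication: (cA)_{ij} = c * A_{ij}.
c = 3
A_{21} = 5
(cA)_{21} = 3 * 5 = 15

15


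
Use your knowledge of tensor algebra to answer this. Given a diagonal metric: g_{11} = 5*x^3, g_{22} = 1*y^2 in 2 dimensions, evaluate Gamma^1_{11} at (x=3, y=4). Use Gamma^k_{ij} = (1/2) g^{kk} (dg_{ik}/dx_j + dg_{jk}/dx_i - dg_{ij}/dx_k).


For a diagonal metric, Gamma^k_{ij} = (1/2) g^{kk} (dg_{ik}/dx_j + dg_{jk}/dx_i - dg_{ij}/dx_k).
The metric is diagonal, so g_{ab} = 0 for a != b.
At the given point: g_{11} = 135, g_{22} = 16
g^{11} = 1/135
dg_{11}/dx_1 = dg_{11}/dx_1 = 135
dg_{11}/dx_1 = dg_{11}/dx_1 = 135
dg_{11}/dx_1 = dg_{11}/dx_1 = 135
Numerator = 135 + 135 - 135 = 135
Gamma^1_{11} = 135 / (2 * 135) = 1/2

1/2


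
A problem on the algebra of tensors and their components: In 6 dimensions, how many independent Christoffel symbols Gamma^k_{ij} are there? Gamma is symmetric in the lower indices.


Christoffel symbols Gamma^k_{ij} are symmetric in i,j, so there are d * d(d+1)/2 independent symbols.
d = 6
d(d+1)/2 = 6 * 7 / 2 = 21
Total = 6 * 21 = 126

126


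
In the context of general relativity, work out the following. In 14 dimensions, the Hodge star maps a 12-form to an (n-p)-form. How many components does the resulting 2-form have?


The Hodge dual of a p-form on an n-dimensional manifold is an (n-p)-form.
n = 14, p = 12, so dual degree = 14 - 12 = 2
The number of components is C(n, n-p) = C(14, 2) = 91

91


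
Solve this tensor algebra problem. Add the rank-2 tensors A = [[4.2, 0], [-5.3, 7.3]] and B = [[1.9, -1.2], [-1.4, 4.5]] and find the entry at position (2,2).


Tensor addition is component-wise: (A + B)_{ij} = A_{ij} + B_{ij}.
A_{22} = 7.3
B_{22} = 4.5
(A + B)_{22} = 7.3 + 4.5 = 11.8

11.8


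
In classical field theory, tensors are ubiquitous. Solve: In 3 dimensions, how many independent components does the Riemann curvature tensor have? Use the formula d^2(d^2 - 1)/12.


The Riemann tensor in d dimensions has d^2(d^2 - 1)/12 independent components.
d = 3, so d^2 = 9
d^2 - 1 = 8
d^2(d^2 - 1) = 9 * 8 = 72
Divide by 12: 72 / 12 = 6

6


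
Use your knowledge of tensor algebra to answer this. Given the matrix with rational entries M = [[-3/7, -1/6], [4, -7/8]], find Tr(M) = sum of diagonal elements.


The trace is the sum of diagonal entries.
Diagonal: M[1,1] = -3/7, M[2,2] = -7/8
Tr(M) = -3/7 + -7/8
Computing step by step:
After adding M[1,1]: -3/7
After adding M[2,2]: -73/56
Tr(M) = -73/56

-73/56


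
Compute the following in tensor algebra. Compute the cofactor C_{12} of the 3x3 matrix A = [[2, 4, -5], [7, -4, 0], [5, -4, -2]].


To find cofactor C_{12}, delete row 1 and column 2.
The resulting 2x2 submatrix is: [[7, 0], [5, -2]]
Minor M_{12} = 7*-2 - 0*5
  = -14 - 0 = -14
Sign = (-1)^(1+2) = (-1)^3 = -1
Cofactor C_{12} = -1 * -14 = 14

14


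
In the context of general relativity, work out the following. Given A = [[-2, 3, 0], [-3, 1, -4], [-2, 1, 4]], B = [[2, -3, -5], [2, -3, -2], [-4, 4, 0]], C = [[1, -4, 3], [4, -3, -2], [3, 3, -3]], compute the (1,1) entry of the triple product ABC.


(ABC)_{11} = sum_m (AB)_{1m} C_{m1}. First compute row 1 of AB.
(AB)_{11} = -2*2 + 3*2 + 0*-4 = 2
(AB)_{12} = -2*-3 + 3*-3 + 0*4 = -3
(AB)_{13} = -2*-5 + 3*-2 + 0*0 = 4
Now contract with column 1 of C:
(AB)_{11} * C_{11} = 2 * 1 = 2
(AB)_{12} * C_{21} = -3 * 4 = -12
(AB)_{13} * C_{31} = 4 * 3 = 12
(ABC)_{11} = 2 + -12 + 12 = 2

2


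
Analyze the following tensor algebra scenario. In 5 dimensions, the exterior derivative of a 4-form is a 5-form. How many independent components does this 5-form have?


The exterior derivative of a p-form is a (p+1)-form.
Its number of independent components is C(n, p+1).
n = 5, p+1 = 5
C(5, 5) = 1

1


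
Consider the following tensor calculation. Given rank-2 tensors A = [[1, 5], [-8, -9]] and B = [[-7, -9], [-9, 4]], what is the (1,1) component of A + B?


Tensor addition is component-wise: (A + B)_{ij} = A_{ij} + B_{ij}.
A_{11} = 1
B_{11} = -7
(A + B)_{11} = 1 + -7 = -6

-6


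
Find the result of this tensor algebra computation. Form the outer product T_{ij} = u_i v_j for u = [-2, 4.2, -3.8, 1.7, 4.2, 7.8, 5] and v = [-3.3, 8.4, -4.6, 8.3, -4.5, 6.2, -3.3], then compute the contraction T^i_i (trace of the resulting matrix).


The outer product gives T_{ij} = u_i v_j.
The trace (contraction) is Tr(T) = sum_i T_{ii} = sum_i u_i v_i.
Diagonal entries:
T_{11} = u_1 * v_1 = -2 * -3.3 = 6.6
T_{22} = u_2 * v_2 = 4.2 * 8.4 = 35.28
T_{33} = u_3 * v_3 = -3.8 * -4.6 = 17.48
T_{44} = u_4 * v_4 = 1.7 * 8.3 = 14.11
T_{55} = u_5 * v_5 = 4.2 * -4.5 = -18.9
T_{66} = u_6 * v_6 = 7.8 * 6.2 = 48.36
T_{77} = u_7 * v_7 = 5 * -3.3 = -16.5
Tr(T) = 6.6 + 35.28 + 17.48 + 14.11 + -18.9 + 48.36 + -16.5 = 86.43

86.43


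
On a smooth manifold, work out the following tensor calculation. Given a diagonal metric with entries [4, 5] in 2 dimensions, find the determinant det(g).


For a diagonal metric, the determinant is the product of diagonal entries.
Diagonal entries: 4, 5
det(g) = 4 * 5 = 20

20


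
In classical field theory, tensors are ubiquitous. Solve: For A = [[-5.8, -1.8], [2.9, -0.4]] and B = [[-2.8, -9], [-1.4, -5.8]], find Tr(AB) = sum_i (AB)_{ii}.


Tr(AB) = sum_i (AB)_{ii} where (AB)_{ii} = sum_k A_{ik} B_{ki}.
(AB)_{11} = -5.8*-2.8 + -1.8*-1.4 = 18.76
(AB)_{22} = 2.9*-9 + -0.4*-5.8 = -23.78
Tr(AB) = 18.76 + -23.78 = -5.02

-5.02


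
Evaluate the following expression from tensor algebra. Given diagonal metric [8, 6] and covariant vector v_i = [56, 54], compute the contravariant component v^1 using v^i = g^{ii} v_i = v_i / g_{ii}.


To raise an index with a diagonal metric: v^i = v_i / g_{ii}.
For index 1: v_1 = 56, g_{11} = 8
v^1 = 56 / 8 = 7

7


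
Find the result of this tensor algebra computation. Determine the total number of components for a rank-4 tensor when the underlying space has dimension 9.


The number of components of a rank-r tensor in d dimensions is d^r.
Here d = 9 and r = 4.
9^4 = 6561

6561


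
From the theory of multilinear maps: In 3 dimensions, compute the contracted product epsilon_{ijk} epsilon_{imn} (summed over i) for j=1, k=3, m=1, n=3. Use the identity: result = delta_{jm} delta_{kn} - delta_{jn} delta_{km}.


Using the identity: epsilon_{ijk} epsilon_{imn} = delta_{jm} delta_{kn} - delta_{jn} delta_{km}.
delta_{11} = 1
delta_{33} = 1
delta_{13} = 0
delta_{31} = 0
Result = 1 * 1 - 0 * 0 = 1 - 0 = 1

1


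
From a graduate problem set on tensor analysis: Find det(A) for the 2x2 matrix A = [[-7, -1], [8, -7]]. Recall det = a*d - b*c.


For a 2x2 matrix [[a, b], [c, d]], det = a*d - b*c.
a = -7, b = -1, c = 8, d = -7
a*d = -7 * -7 = 49
b*c = -1 * 8 = -8
det = 49 - -8 = 57

57


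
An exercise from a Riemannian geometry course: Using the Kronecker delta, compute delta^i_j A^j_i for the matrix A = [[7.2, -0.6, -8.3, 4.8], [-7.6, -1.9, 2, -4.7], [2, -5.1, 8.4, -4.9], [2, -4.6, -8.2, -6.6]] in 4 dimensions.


The contraction (trace) of a rank-2 tensor is the sum of its diagonal elements.
Diagonal entries: A[1,1] = 7.2, A[2,2] = -1.9, A[3,3] = 8.4, A[4,4] = -6.6
Tr(A) = 7.2 + -1.9 + 8.4 + -6.6 = 7.1

7.1


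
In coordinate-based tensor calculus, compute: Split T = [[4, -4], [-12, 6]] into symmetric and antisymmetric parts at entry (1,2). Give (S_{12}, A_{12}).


T_{12} = -4
T_{21} = -12
S_{12} = (-4 + -12)/2 = -16/2 = -8
A_{12} = (-4 - -12)/2 = 8/2 = 4
Check: S + A = -8 + 4 = -4 = T_{12}.

(-8, 4)


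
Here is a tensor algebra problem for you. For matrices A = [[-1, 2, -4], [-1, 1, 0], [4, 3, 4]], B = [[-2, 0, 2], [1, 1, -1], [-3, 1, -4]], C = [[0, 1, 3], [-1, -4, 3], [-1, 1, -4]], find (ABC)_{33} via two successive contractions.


(ABC)_{33} = sum_m (AB)_{3m} C_{m3}. First compute row 3 of AB.
(AB)_{31} = 4*-2 + 3*1 + 4*-3 = -17
(AB)_{32} = 4*0 + 3*1 + 4*1 = 7
(AB)_{33} = 4*2 + 3*-1 + 4*-4 = -11
Now contract with column 3 of C:
(AB)_{31} * C_{13} = -17 * 3 = -51
(AB)_{32} * C_{23} = 7 * 3 = 21
(AB)_{33} * C_{33} = -11 * -4 = 44
(ABC)_{33} = -51 + 21 + 44 = 14

14


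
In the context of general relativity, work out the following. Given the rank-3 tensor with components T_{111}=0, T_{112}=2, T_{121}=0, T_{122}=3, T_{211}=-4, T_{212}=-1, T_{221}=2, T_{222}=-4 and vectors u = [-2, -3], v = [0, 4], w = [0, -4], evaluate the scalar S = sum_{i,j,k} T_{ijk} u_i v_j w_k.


S = sum over i,j,k of T_{ijk} u_i v_j w_k. Expanding all 8 terms:
T_{111}*u_1*v_1*w_1 = 0*-2*0*0 = 0  (running total: 0)
T_{112}*u_1*v_1*w_2 = 2*-2*0*-4 = 0  (running total: 0)
T_{121}*u_1*v_2*w_1 = 0*-2*4*0 = 0  (running total: 0)
T_{122}*u_1*v_2*w_2 = 3*-2*4*-4 = 96  (running total: 96)
T_{211}*u_2*v_1*w_1 = -4*-3*0*0 = 0  (running total: 96)
T_{212}*u_2*v_1*w_2 = -1*-3*0*-4 = 0  (running total: 96)
T_{221}*u_2*v_2*w_1 = 2*-3*4*0 = 0  (running total: 96)
T_{222}*u_2*v_2*w_2 = -4*-3*4*-4 = -192  (running total: -96)
S = -96

-96


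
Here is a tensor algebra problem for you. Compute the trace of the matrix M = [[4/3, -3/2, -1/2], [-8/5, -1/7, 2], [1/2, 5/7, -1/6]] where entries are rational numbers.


The trace is the sum of diagonal entries.
Diagonal: M[1,1] = 4/3, M[2,2] = -1/7, M[3,3] = -1/6
Tr(M) = 4/3 + -1/7 + -1/6
Computing step by step:
After adding M[1,1]: 4/3
After adding M[2,2]: 25/21
After adding M[3,3]: 43/42
Tr(M) = 43/42

43/42


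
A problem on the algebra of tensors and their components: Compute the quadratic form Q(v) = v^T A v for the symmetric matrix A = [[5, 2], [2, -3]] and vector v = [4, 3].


First compute Av:
(Av)_1 = 5*4 + 2*3 = 26
(Av)_2 = 2*4 + -3*3 = -1
Av = [26, -1]
Then v^T (Av) = 4*26 + 3*-1
= 104 + -3 = 101

101


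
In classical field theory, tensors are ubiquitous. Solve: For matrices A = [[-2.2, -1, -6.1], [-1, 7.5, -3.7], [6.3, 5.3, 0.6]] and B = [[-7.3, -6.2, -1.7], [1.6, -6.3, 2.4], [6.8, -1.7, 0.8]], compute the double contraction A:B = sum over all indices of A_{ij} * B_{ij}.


A:B = sum over all i,j of A_{ij} * B_{ij}.
Row 1: -2.2*-7.3=16.06, -1*-6.2=6.2, -6.1*-1.7=10.37 => row sum = 32.63
Row 2: -1*1.6=-1.6, 7.5*-6.3=-47.25, -3.7*2.4=-8.88 => row sum = -57.73
Row 3: 6.3*6.8=42.84, 5.3*-1.7=-9.01, 0.6*0.8=0.48 => row sum = 34.31
Total = 32.63 + -57.73 + 34.31 = 9.21

9.21


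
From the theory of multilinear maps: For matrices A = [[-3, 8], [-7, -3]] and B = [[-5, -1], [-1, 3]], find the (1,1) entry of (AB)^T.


(AB)^T_{ij} = (AB)_{ji} = sum_k A_{jk} B_{ki}.
For i=1, j=1 we need (AB)_{11}:
A_{11} * B_{11} = -3 * -5 = 15
A_{12} * B_{21} = 8 * -1 = -8
Sum = 15 + -8 = 7

7


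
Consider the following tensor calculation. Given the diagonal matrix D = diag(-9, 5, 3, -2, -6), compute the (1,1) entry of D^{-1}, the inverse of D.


For a diagonal matrix, the inverse has entries (D^{-1})_{ii} = 1/d_{ii}.
The diagonal entries are: d_{11} = -9, d_{22} = 5, d_{33} = 3, d_{44} = -2, d_{55} = -6
We need (D^{-1})_{11} = 1/d_{11} = 1/-9 = -1/9

-1/9


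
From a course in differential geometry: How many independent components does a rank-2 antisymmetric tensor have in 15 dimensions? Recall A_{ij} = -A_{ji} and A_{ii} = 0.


An antisymmetric rank-2 tensor satisfies A_{ij} = -A_{ji}, so diagonal entries are zero.
The independent components are the upper-triangular entries: C(n, 2) = n(n-1)/2.
n = 15
C(15, 2) = 15 * 14 / 2 = 210 / 2 = 105

105


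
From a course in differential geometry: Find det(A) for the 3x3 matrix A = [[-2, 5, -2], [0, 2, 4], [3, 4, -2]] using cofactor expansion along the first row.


Expanding along the first row, det(A) = a11*M_11 - a12*M_12 + a13*M_13, where M_1j is the (1,j) minor.
Minor M_11 = 2*-2 - 4*4 = -20
Minor M_12 = 0*-2 - 4*3 = -12
Minor M_13 = 0*4 - 2*3 = -6
det = -2*(-20) - 5*(-12) + -2*(-6)
    = 40 - -60 + 12
    = 112

112


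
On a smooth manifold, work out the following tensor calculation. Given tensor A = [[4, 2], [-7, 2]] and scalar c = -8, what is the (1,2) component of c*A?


Scalar multiplication: (cA)_{ij} = c * A_{ij}.
c = -8
A_{12} = 2
(cA)_{12} = -8 * 2 = -16

-16


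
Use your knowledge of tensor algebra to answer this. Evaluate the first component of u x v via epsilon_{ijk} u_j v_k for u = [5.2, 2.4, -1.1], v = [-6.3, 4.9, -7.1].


(u x v)_1 = sum_{j,k} epsilon_{1jk} u_j v_k. Only permutations of (1,2,3) contribute; the two non-zero terms are:
eps_{123} u_2 v_3 = 1 * 2.4 * -7.1 = -17.04
eps_{132} u_3 v_2 = -1 * -1.1 * 4.9 = 5.39
(u x v)_1 = -11.65

-11.65


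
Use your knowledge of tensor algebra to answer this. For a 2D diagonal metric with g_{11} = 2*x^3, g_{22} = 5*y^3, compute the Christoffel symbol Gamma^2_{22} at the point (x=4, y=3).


For a diagonal metric, Gamma^k_{ij} = (1/2) g^{kk} (dg_{ik}/dx_j + dg_{jk}/dx_i - dg_{ij}/dx_k).
The metric is diagonal, so g_{ab} = 0 for a != b.
At the given point: g_{11} = 128, g_{22} = 135
g^{22} = 1/135
dg_{22}/dx_2 = dg_{22}/dx_2 = 135
dg_{22}/dx_2 = dg_{22}/dx_2 = 135
dg_{22}/dx_2 = dg_{22}/dx_2 = 135
Numerator = 135 + 135 - 135 = 135
Gamma^2_{22} = 135 / (2 * 135) = 1/2

1/2


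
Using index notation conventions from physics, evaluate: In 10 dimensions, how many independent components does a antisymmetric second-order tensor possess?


A antisymmetric rank-2 tensor in d dimensions has d(d-1)/2 independent components.
d = 10
d(d-1)/2 = 10 * 9 / 2 = 90 / 2 = 45

45


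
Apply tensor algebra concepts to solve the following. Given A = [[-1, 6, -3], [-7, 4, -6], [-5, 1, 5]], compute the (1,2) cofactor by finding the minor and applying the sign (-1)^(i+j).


To find cofactor C_{12}, delete row 1 and column 2.
The resulting 2x2 submatrix is: [[-7, -6], [-5, 5]]
Minor M_{12} = -7*5 - -6*-5
  = -35 - 30 = -65
Sign = (-1)^(1+2) = (-1)^3 = -1
Cofactor C_{12} = -1 * -65 = 65

65


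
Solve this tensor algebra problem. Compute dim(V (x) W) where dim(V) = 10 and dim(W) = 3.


The dimension of a tensor product is the product of dimensions.
dim(V) = 10, dim(W) = 3
dim(V (x) W) = 10 * 3 = 30

30


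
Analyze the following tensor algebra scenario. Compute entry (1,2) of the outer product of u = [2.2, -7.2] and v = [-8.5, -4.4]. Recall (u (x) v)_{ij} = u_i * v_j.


The outer product entry T_{ij} = u_i * v_j.
We need i=1, j=2.
u_1 = 2.2, v_2 = -4.4
T_{1,2} = 2.2 * -4.4 = -9.68

-9.68


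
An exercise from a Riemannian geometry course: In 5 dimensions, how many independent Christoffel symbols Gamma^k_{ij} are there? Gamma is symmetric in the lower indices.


Christoffel symbols Gamma^k_{ij} are symmetric in i,j, so there are d * d(d+1)/2 independent symbols.
d = 5
d(d+1)/2 = 5 * 6 / 2 = 15
Total = 5 * 15 = 75

75


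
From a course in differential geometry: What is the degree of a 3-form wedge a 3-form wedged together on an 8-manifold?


The degree of a wedge product is the sum of the degrees of the individual forms.
Degrees: 3, 3
Total degree = 3 + 3 = 6

6


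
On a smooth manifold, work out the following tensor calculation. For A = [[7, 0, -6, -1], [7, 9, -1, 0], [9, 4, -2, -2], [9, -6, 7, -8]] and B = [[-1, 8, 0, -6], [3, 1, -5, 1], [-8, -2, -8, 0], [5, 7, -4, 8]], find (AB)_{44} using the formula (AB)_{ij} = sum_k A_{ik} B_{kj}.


(AB)_{ij} = sum_k A_{ik} B_{kj}.
For i=4, j=4:
A_{41} * B_{14} = 9 * -6 = -54
A_{42} * B_{24} = -6 * 1 = -6
A_{43} * B_{34} = 7 * 0 = 0
A_{44} * B_{44} = -8 * 8 = -64
Sum = -54 + -6 + 0 + -64 = -124

-124


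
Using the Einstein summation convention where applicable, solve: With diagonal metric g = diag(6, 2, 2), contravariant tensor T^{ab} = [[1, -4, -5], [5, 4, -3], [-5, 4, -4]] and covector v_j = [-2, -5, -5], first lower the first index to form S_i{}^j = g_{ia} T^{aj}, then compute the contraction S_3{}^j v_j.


Step 1: lower the first index. For a diagonal metric, g_{ia} T^{aj} = g_{ii} T^{ij} (no sum on i).
g_{33} = 2
S_3{}^1 = 2 * T^{31} = 2 * -5 = -10
S_3{}^2 = 2 * T^{32} = 2 * 4 = 8
S_3{}^3 = 2 * T^{33} = 2 * -4 = -8
Step 2: contract S_3{}^j with v_j.
S_3{}^1 * v_1 = -10 * -2 = 20
S_3{}^2 * v_2 = 8 * -5 = -40
S_3{}^3 * v_3 = -8 * -5 = 40
Result = 20 + -40 + 40 = 20

20


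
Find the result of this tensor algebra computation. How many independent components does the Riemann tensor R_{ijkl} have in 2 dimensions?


The Riemann tensor in d dimensions has d^2(d^2 - 1)/12 independent components.
d = 2, so d^2 = 4
d^2 - 1 = 3
d^2(d^2 - 1) = 4 * 3 = 12
Divide by 12: 12 / 12 = 1

1


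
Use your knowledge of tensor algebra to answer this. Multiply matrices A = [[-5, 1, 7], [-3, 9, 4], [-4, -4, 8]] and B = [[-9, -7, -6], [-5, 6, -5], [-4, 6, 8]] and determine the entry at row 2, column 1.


(AB)_{ij} = sum_k A_{ik} B_{kj}.
For i=2, j=1:
A_{21} * B_{11} = -3 * -9 = 27
A_{22} * B_{21} = 9 * -5 = -45
A_{23} * B_{31} = 4 * -4 = -16
Sum = 27 + -45 + -16 = -34

-34


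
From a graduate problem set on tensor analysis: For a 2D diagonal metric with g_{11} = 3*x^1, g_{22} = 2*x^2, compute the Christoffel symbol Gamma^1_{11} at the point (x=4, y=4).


For a diagonal metric, Gamma^k_{ij} = (1/2) g^{kk} (dg_{ik}/dx_j + dg_{jk}/dx_i - dg_{ij}/dx_k).
The metric is diagonal, so g_{ab} = 0 for a != b.
At the given point: g_{11} = 12, g_{22} = 32
g^{11} = 1/12
dg_{11}/dx_1 = dg_{11}/dx_1 = 3
dg_{11}/dx_1 = dg_{11}/dx_1 = 3
dg_{11}/dx_1 = dg_{11}/dx_1 = 3
Numerator = 3 + 3 - 3 = 3
Gamma^1_{11} = 3 / (2 * 12) = 1/8

1/8


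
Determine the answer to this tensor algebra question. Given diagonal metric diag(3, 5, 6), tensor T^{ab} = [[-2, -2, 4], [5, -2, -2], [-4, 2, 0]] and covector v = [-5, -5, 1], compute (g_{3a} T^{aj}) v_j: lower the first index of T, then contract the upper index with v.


Step 1: lower the first index. For a diagonal metric, g_{ia} T^{aj} = g_{ii} T^{ij} (no sum on i).
g_{33} = 6
S_3{}^1 = 6 * T^{31} = 6 * -4 = -24
S_3{}^2 = 6 * T^{32} = 6 * 2 = 12
S_3{}^3 = 6 * T^{33} = 6 * 0 = 0
Step 2: contract S_3{}^j with v_j.
S_3{}^1 * v_1 = -24 * -5 = 120
S_3{}^2 * v_2 = 12 * -5 = -60
S_3{}^3 * v_3 = 0 * 1 = 0
Result = 120 + -60 + 0 = 60

60


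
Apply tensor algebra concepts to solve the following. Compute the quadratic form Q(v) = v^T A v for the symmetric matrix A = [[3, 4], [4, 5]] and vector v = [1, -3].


First compute Av:
(Av)_1 = 3*1 + 4*-3 = -9
(Av)_2 = 4*1 + 5*-3 = -11
Av = [-9, -11]
Then v^T (Av) = 1*-9 + -3*-11
= -9 + 33 = 24

24


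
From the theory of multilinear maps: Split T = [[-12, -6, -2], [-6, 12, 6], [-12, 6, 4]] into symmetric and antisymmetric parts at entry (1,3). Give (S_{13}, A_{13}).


T_{13} = -2
T_{31} = -12
S_{13} = (-2 + -12)/2 = -14/2 = -7
A_{13} = (-2 - -12)/2 = 10/2 = 5
Check: S + A = -7 + 5 = -2 = T_{13}.

(-7, 5)


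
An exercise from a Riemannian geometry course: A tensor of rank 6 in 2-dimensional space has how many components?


The number of components of a rank-r tensor in d dimensions is d^r.
Here d = 2 and r = 6.
2^6 = 64

64


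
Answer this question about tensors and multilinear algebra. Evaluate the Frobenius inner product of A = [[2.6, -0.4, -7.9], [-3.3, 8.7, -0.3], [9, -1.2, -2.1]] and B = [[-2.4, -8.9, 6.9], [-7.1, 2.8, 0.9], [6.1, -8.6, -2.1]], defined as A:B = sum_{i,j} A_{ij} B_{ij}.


A:B = sum over all i,j of A_{ij} * B_{ij}.
Row 1: 2.6*-2.4=-6.24, -0.4*-8.9=3.56, -7.9*6.9=-54.51 => row sum = -57.19
Row 2: -3.3*-7.1=23.43, 8.7*2.8=24.36, -0.3*0.9=-0.27 => row sum = 47.52
Row 3: 9*6.1=54.9, -1.2*-8.6=10.32, -2.1*-2.1=4.41 => row sum = 69.63
Total = -57.19 + 47.52 + 69.63 = 59.96

59.96


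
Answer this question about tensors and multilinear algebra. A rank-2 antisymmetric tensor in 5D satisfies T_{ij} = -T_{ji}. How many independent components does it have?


An antisymmetric rank-2 tensor satisfies A_{ij} = -A_{ji}, so diagonal entries are zero.
The independent components are the upper-triangular entries: C(n, 2) = n(n-1)/2.
n = 5
C(5, 2) = 5 * 4 / 2 = 20 / 2 = 10

10


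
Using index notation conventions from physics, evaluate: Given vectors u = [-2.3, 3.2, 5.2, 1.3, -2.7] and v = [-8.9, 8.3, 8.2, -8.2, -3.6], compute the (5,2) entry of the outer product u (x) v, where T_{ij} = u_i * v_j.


The outer product entry T_{ij} = u_i * v_j.
We need i=5, j=2.
u_5 = -2.7, v_2 = 8.3
T_{5,2} = -2.7 * 8.3 = -22.41

-22.41


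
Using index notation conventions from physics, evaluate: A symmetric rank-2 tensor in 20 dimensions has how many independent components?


A symmetric rank-2 tensor in d dimensions has d(d+1)/2 independent components.
d = 20
d(d+1)/2 = 20 * 21 / 2 = 420 / 2 = 210

210


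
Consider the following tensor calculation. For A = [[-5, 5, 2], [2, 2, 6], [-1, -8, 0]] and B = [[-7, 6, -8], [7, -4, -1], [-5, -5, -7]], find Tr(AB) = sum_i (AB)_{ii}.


Tr(AB) = sum_i (AB)_{ii} where (AB)_{ii} = sum_k A_{ik} B_{ki}.
(AB)_{11} = -5*-7 + 5*7 + 2*-5 = 60
(AB)_{22} = 2*6 + 2*-4 + 6*-5 = -26
(AB)_{33} = -1*-8 + -8*-1 + 0*-7 = 16
Tr(AB) = 60 + -26 + 16 = 50

50


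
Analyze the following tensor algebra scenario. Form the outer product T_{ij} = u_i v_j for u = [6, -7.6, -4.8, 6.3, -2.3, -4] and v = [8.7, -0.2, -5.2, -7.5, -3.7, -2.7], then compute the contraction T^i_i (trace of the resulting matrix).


The outer product gives T_{ij} = u_i v_j.
The trace (contraction) is Tr(T) = sum_i T_{ii} = sum_i u_i v_i.
Diagonal entries:
T_{11} = u_1 * v_1 = 6 * 8.7 = 52.2
T_{22} = u_2 * v_2 = -7.6 * -0.2 = 1.52
T_{33} = u_3 * v_3 = -4.8 * -5.2 = 24.96
T_{44} = u_4 * v_4 = 6.3 * -7.5 = -47.25
T_{55} = u_5 * v_5 = -2.3 * -3.7 = 8.51
T_{66} = u_6 * v_6 = -4 * -2.7 = 10.8
Tr(T) = 52.2 + 1.52 + 24.96 + -47.25 + 8.51 + 10.8 = 50.74

50.74


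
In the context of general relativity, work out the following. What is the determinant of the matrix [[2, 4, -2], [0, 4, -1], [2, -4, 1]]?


Expanding along the first row, det(A) = a11*M_11 - a12*M_12 + a13*M_13, where M_1j is the (1,j) minor.
Minor M_11 = 4*1 - -1*-4 = 0
Minor M_12 = 0*1 - -1*2 = 2
Minor M_13 = 0*-4 - 4*2 = -8
det = 2*(0) - 4*(2) + -2*(-8)
    = 0 - 8 + 16
    = 8

8


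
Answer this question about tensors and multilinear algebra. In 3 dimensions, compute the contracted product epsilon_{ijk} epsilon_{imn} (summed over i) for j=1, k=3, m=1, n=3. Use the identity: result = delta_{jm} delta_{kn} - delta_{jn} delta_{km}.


Using the identity: epsilon_{ijk} epsilon_{imn} = delta_{jm} delta_{kn} - delta_{jn} delta_{km}.
delta_{11} = 1
delta_{33} = 1
delta_{13} = 0
delta_{31} = 0
Result = 1 * 1 - 0 * 0 = 1 - 0 = 1

1


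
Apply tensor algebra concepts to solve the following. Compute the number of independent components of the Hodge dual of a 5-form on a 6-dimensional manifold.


The Hodge dual of a p-form on an n-dimensional manifold is an (n-p)-form.
n = 6, p = 5, so dual degree = 6 - 5 = 1
The number of components is C(n, n-p) = C(6, 1) = 6

6


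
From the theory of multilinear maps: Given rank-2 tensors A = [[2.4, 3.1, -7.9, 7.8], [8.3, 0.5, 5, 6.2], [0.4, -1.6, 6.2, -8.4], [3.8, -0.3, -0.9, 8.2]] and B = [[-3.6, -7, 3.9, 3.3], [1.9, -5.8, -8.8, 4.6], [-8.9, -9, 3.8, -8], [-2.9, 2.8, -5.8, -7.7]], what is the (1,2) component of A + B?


Tensor addition is component-wise: (A + B)_{ij} = A_{ij} + B_{ij}.
A_{12} = 3.1
B_{12} = -7
(A + B)_{12} = 3.1 + -7 = -3.9

-3.9


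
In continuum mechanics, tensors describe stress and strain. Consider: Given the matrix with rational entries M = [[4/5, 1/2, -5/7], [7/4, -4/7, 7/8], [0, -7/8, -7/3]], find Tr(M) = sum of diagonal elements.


The trace is the sum of diagonal entries.
Diagonal: M[1,1] = 4/5, M[2,2] = -4/7, M[3,3] = -7/3
Tr(M) = 4/5 + -4/7 + -7/3
Computing step by step:
After adding M[1,1]: 4/5
After adding M[2,2]: 8/35
After adding M[3,3]: -221/105
Tr(M) = -221/105

-221/105


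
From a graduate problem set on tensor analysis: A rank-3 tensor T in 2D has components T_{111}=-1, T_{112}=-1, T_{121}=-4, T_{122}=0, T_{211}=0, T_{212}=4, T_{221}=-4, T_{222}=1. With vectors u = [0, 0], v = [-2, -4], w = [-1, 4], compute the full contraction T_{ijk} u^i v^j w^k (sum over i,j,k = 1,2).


S = sum over i,j,k of T_{ijk} u_i v_j w_k. Expanding all 8 terms:
T_{111}*u_1*v_1*w_1 = -1*0*-2*-1 = 0  (running total: 0)
T_{112}*u_1*v_1*w_2 = -1*0*-2*4 = 0  (running total: 0)
T_{121}*u_1*v_2*w_1 = -4*0*-4*-1 = 0  (running total: 0)
T_{122}*u_1*v_2*w_2 = 0*0*-4*4 = 0  (running total: 0)
T_{211}*u_2*v_1*w_1 = 0*0*-2*-1 = 0  (running total: 0)
T_{212}*u_2*v_1*w_2 = 4*0*-2*4 = 0  (running total: 0)
T_{221}*u_2*v_2*w_1 = -4*0*-4*-1 = 0  (running total: 0)
T_{222}*u_2*v_2*w_2 = 1*0*-4*4 = 0  (running total: 0)
S = 0

0


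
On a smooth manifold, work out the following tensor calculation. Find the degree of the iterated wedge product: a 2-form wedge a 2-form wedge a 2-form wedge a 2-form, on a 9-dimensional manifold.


The degree of a wedge product is the sum of the degrees of the individual forms.
Degrees: 2, 2, 2, 2
Total degree = 2 + 2 + 2 + 2 = 8

8
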